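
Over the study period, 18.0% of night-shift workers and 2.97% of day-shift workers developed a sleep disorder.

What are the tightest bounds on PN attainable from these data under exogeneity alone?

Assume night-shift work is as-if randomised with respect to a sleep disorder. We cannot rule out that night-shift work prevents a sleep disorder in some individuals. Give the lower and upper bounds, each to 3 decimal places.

0.835 ≤ PN ≤ 1.000

p₁ = 0.18, p₀ = 0.0297.
Under exogeneity alone the bounds on PN are max{0,(p₁−p₀)/p₁} ≤ PN ≤ min{1,(1−p₀)/p₁}.
  lower = (p₁ − p₀)/p₁ = 0.1503 / 0.18 ≈ 0.8350
  upper = min{1, (1 − p₀)/p₁} = 0.9703 / 0.18 ≈ 5.3906 → capped at 1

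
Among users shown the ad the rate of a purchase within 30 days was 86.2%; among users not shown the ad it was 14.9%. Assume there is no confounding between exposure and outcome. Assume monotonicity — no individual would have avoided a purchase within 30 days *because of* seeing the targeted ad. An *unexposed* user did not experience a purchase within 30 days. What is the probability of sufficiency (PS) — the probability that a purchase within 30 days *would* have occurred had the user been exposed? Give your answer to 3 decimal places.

PS ≈ 0.838

p₁ = 0.862, p₀ = 0.149.
Under exogeneity and monotonicity, PS = (p₁ − p₀) / (1 − p₀).
PS = (0.862 − 0.149) / (1 − 0.149) = 0.713 / 0.851 ≈ 0.8378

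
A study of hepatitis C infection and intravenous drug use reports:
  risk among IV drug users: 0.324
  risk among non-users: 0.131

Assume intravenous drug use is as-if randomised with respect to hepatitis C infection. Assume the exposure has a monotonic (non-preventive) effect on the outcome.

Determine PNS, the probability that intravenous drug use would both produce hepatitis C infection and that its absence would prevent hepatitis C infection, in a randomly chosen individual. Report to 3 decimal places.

Let p₁ = 0.324, p₀ = 0.131.
Under exogeneity and monotonicity, PNS = p₁ − p₀.
PNS = 0.324 − 0.131 = 0.193

PNS ≈ 0.193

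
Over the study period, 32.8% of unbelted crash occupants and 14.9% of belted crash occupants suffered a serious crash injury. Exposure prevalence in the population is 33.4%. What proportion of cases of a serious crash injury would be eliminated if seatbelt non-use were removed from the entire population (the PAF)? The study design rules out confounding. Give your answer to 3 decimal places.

p₁ = 0.328, p₀ = 0.149.
Overall risk P(Y=1) = π·p₁ + (1−π)·p₀ = 0.334×0.328 + 0.666×0.149 = 0.20879.
Under exogeneity, PAF = [P(Y=1) − p₀] / P(Y=1).
PAF = (0.20879 − 0.149) / 0.20879 ≈ 0.2864

PAF ≈ 0.286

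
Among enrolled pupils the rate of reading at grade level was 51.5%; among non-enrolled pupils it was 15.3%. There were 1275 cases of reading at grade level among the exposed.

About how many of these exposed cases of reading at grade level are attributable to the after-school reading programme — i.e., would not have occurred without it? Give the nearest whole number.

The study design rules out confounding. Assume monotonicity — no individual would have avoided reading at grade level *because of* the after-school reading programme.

p₁ = 0.515, p₀ = 0.153.
PN = (p₁ − p₀)/p₁ = (0.515 − 0.153) / 0.515 ≈ 0.70291.
Attributable cases ≈ PN × (exposed cases) = 0.70291 × 1275 ≈ 896.21.

about 896 cases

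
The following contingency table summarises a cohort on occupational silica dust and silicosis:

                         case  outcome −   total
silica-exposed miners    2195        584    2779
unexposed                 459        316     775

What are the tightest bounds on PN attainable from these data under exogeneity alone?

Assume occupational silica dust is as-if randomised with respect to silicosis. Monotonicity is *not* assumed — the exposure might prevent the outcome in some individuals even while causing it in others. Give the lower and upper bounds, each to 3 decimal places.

p₁ = P(outcome | exposed) = 2195/2779 = 0.78985
p₀ = P(outcome | unexposed) = 459/775 = 0.59226
Under exogeneity alone the bounds on PN are max{0,(p₁−p₀)/p₁} ≤ PN ≤ min{1,(1−p₀)/p₁}.
  lower = (p₁ − p₀)/p₁ = 0.19759 / 0.78985 ≈ 0.2502
  upper = min{1, (1 − p₀)/p₁} = 0.40774 / 0.78985 ≈ 0.5162

0.250 ≤ PN ≤ 0.516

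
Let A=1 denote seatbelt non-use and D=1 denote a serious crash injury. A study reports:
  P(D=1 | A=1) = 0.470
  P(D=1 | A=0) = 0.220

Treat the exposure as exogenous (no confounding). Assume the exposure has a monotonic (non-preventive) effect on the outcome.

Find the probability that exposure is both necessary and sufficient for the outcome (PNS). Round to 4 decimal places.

Let p₁ = 0.47, p₀ = 0.22.
Under exogeneity and monotonicity, PNS = p₁ − p₀.
PNS = 0.47 − 0.22 = 0.25

PNS ≈ 0.2500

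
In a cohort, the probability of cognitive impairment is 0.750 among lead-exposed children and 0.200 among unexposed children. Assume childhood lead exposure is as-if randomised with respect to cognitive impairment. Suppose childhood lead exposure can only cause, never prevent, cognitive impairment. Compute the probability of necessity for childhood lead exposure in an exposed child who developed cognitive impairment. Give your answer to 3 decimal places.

PN ≈ 0.733

Let p₁ = 0.75, p₀ = 0.2.
Under exogeneity and monotonicity, PN = (p₁ − p₀) / p₁.
PN = (0.75 − 0.2) / 0.75 = 0.55 / 0.75 ≈ 0.7333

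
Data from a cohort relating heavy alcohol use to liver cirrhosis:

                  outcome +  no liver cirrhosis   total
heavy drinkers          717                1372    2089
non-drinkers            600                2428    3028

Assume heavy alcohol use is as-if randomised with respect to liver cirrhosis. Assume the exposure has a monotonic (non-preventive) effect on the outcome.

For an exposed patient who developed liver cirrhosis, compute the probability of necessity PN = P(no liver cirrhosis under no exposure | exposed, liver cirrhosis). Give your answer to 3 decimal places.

p₁ = P(outcome | exposed) = 717/2089 = 0.34323
p₀ = P(outcome | unexposed) = 600/3028 = 0.19815
Under exogeneity and monotonicity, PN = (p₁ − p₀) / p₁.
PN = (0.34323 − 0.19815) / 0.34323 = 0.14508 / 0.34323 ≈ 0.4227

PN ≈ 0.423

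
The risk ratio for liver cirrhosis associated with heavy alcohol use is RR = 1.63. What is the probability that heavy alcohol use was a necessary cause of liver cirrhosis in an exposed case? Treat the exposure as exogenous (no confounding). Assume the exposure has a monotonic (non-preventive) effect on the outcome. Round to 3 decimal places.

Under exogeneity and monotonicity, PN = (RR − 1) / RR = 1 − 1/RR.
PN = (1.63 − 1) / 1.63 = 0.63 / 1.63 ≈ 0.3865

PN ≈ 0.387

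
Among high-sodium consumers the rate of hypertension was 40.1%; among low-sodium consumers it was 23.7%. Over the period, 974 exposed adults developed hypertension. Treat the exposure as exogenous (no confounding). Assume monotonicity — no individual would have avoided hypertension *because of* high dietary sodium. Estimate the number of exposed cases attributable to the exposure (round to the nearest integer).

p₁ = 0.401, p₀ = 0.237.
PN = (p₁ − p₀)/p₁ = (0.401 − 0.237) / 0.401 ≈ 0.40898.
Attributable cases ≈ PN × (exposed cases) = 0.40898 × 974 ≈ 398.34.

about 398 cases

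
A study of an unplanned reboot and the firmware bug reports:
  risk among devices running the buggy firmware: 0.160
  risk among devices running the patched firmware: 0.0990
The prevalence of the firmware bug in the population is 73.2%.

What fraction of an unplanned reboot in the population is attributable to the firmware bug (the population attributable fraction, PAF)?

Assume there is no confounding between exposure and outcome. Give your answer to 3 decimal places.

Let p₁ = 0.16, p₀ = 0.099.
Overall risk P(Y=1) = π·p₁ + (1−π)·p₀ = 0.732×0.16 + 0.268×0.099 = 0.14365.
Under exogeneity, PAF = [P(Y=1) − p₀] / P(Y=1).
PAF = (0.14365 − 0.099) / 0.14365 ≈ 0.3108

PAF ≈ 0.311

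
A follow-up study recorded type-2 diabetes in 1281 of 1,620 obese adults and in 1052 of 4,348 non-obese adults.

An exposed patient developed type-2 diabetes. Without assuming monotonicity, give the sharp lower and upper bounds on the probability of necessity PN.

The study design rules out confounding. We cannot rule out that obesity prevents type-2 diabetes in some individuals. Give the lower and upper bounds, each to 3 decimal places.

0.694 ≤ PN ≤ 0.959

p₁ = P(outcome | exposed) = 1281/1620 = 0.79074
p₀ = P(outcome | unexposed) = 1052/4348 = 0.24195
Under exogeneity alone the bounds on PN are max{0,(p₁−p₀)/p₁} ≤ PN ≤ min{1,(1−p₀)/p₁}.
  lower = (p₁ − p₀)/p₁ = 0.54879 / 0.79074 ≈ 0.6940
  upper = min{1, (1 − p₀)/p₁} = 0.75805 / 0.79074 ≈ 0.9587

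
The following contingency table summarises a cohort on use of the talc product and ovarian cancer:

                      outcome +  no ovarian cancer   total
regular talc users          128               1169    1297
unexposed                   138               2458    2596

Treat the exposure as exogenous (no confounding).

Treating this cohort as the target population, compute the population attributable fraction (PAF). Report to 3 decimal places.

PAF ≈ 0.222

p₁ = P(outcome | exposed) = 128/1297 = 0.098689
p₀ = P(outcome | unexposed) = 138/2596 = 0.053159
Exposure prevalence π = 1297/3893 = 0.33316; overall risk P(Y=1) = 0.068328.
Under exogeneity, PAF = [P(Y=1) − p₀]/P(Y=1).
PAF = (0.068328 − 0.053159) / 0.068328 ≈ 0.2220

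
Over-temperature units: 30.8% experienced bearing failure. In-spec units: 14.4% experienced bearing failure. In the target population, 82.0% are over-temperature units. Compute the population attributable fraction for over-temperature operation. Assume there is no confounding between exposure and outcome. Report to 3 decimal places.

PAF ≈ 0.483

p₁ = 0.308, p₀ = 0.144.
Overall risk P(Y=1) = π·p₁ + (1−π)·p₀ = 0.82×0.308 + 0.18×0.144 = 0.27848.
Under exogeneity, PAF = [P(Y=1) − p₀] / P(Y=1).
PAF = (0.27848 − 0.144) / 0.27848 ≈ 0.4829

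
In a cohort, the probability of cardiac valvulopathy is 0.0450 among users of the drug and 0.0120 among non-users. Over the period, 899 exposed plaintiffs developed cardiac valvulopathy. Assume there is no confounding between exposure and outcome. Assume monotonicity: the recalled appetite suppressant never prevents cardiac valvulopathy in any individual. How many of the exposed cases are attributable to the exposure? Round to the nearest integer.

Let p₁ = 0.045, p₀ = 0.012.
PN = (p₁ − p₀)/p₁ = (0.045 − 0.012) / 0.045 ≈ 0.73333.
Attributable cases ≈ PN × (exposed cases) = 0.73333 × 899 ≈ 659.27.

about 659 cases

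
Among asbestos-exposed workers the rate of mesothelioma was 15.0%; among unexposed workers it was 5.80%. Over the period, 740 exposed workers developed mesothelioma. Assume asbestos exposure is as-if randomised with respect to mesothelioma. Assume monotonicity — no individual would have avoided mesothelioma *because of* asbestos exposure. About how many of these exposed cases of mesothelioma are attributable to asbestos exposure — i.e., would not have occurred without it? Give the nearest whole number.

p₁ = 0.15, p₀ = 0.058.
PN = (p₁ − p₀)/p₁ = (0.15 − 0.058) / 0.15 ≈ 0.61333.
Attributable cases ≈ PN × (exposed cases) = 0.61333 × 740 ≈ 453.87.

about 454 cases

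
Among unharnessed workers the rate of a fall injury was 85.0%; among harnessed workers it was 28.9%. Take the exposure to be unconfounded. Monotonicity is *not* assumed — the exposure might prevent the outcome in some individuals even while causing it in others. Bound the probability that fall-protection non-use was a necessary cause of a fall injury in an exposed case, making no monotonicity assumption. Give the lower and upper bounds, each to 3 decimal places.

p₁ = 0.85, p₀ = 0.289.
Under exogeneity alone the bounds on PN are max{0,(p₁−p₀)/p₁} ≤ PN ≤ min{1,(1−p₀)/p₁}.
  lower = (p₁ − p₀)/p₁ = 0.561 / 0.85 ≈ 0.6600
  upper = min{1, (1 − p₀)/p₁} = 0.711 / 0.85 ≈ 0.8365

0.660 ≤ PN ≤ 0.836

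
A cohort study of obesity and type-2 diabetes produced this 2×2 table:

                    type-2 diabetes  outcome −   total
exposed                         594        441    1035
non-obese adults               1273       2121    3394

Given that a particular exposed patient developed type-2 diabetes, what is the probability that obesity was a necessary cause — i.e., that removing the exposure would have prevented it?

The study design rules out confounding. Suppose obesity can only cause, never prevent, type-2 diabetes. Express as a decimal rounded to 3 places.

p₁ = P(outcome | exposed) = 594/1035 = 0.57391
p₀ = P(outcome | unexposed) = 1273/3394 = 0.37507
Under exogeneity and monotonicity, PN = (p₁ − p₀) / p₁.
PN = (0.57391 − 0.37507) / 0.57391 = 0.19884 / 0.57391 ≈ 0.3465

PN ≈ 0.346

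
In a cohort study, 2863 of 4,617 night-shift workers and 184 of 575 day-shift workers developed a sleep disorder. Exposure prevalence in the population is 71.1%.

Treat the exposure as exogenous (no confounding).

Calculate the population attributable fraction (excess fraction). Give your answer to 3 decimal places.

PAF ≈ 0.400

p₁ = P(outcome | exposed) = 2863/4617 = 0.6201
p₀ = P(outcome | unexposed) = 184/575 = 0.32
Overall risk P(Y=1) = π·p₁ + (1−π)·p₀ = 0.711×0.6201 + 0.289×0.32 = 0.53337.
Under exogeneity, PAF = [P(Y=1) − p₀] / P(Y=1).
PAF = (0.53337 − 0.32) / 0.53337 ≈ 0.4000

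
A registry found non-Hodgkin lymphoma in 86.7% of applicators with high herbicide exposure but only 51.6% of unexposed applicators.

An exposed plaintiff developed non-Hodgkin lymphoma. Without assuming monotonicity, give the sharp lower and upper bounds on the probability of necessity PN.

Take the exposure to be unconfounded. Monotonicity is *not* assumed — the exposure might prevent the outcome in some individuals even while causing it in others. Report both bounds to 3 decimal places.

0.405 ≤ PN ≤ 0.558

p₁ = 0.867, p₀ = 0.516.
Under exogeneity alone the bounds on PN are max{0,(p₁−p₀)/p₁} ≤ PN ≤ min{1,(1−p₀)/p₁}.
  lower = (p₁ − p₀)/p₁ = 0.351 / 0.867 ≈ 0.4048
  upper = min{1, (1 − p₀)/p₁} = 0.484 / 0.867 ≈ 0.5582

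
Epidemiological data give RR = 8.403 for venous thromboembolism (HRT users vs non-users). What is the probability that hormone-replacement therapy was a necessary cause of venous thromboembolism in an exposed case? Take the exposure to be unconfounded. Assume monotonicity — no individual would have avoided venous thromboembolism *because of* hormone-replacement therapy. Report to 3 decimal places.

Under exogeneity and monotonicity, PN = (RR − 1) / RR = 1 − 1/RR.
PN = (8.403 − 1) / 8.403 = 7.403 / 8.403 ≈ 0.8810

PN ≈ 0.881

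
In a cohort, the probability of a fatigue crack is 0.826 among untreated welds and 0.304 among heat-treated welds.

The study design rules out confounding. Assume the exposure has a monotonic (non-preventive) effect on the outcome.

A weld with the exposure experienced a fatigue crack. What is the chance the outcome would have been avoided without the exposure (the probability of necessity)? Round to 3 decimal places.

PN ≈ 0.632

Let p₁ = 0.826, p₀ = 0.304.
Under exogeneity and monotonicity, PN = (p₁ − p₀) / p₁.
PN = (0.826 − 0.304) / 0.826 = 0.522 / 0.826 ≈ 0.6320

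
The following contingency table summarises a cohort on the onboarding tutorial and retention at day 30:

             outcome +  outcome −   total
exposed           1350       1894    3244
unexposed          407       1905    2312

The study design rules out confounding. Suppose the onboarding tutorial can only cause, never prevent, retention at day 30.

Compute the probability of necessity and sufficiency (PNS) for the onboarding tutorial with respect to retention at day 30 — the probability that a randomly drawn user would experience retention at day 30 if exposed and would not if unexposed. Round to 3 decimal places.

PNS ≈ 0.240

p₁ = P(outcome | exposed) = 1350/3244 = 0.41615
p₀ = P(outcome | unexposed) = 407/2312 = 0.17604
Under exogeneity and monotonicity, PNS = p₁ − p₀.
PNS = 0.41615 − 0.17604 = 0.24011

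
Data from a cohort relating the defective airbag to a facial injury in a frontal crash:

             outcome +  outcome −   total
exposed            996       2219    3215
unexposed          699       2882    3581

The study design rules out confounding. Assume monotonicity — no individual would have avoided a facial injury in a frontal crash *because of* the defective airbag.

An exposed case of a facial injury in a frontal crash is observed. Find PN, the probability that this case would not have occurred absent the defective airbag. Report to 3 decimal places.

p₁ = P(outcome | exposed) = 996/3215 = 0.3098
p₀ = P(outcome | unexposed) = 699/3581 = 0.1952
Under exogeneity and monotonicity, PN = (p₁ − p₀)/p₁.
PN = (0.3098 − 0.1952) / 0.3098 ≈ 0.3699

PN ≈ 0.370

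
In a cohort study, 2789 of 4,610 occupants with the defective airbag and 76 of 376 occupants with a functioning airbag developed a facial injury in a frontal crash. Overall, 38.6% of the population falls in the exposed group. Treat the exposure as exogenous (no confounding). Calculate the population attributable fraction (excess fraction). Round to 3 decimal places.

PAF ≈ 0.435

p₁ = P(outcome | exposed) = 2789/4610 = 0.60499
p₀ = P(outcome | unexposed) = 76/376 = 0.20213
Overall risk P(Y=1) = π·p₁ + (1−π)·p₀ = 0.386×0.60499 + 0.614×0.20213 = 0.35763.
Under exogeneity, PAF = [P(Y=1) − p₀] / P(Y=1).
PAF = (0.35763 − 0.20213) / 0.35763 ≈ 0.4348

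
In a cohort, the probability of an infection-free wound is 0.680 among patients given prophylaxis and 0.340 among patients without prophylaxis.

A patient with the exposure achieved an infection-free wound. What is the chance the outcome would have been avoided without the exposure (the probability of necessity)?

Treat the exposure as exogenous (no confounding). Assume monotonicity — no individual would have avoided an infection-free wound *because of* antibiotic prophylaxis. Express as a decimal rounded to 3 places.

Let p₁ = 0.68, p₀ = 0.34.
Under exogeneity and monotonicity, PN = (p₁ − p₀) / p₁.
PN = (0.68 − 0.34) / 0.68 = 0.34 / 0.68 ≈ 0.5000

PN ≈ 0.500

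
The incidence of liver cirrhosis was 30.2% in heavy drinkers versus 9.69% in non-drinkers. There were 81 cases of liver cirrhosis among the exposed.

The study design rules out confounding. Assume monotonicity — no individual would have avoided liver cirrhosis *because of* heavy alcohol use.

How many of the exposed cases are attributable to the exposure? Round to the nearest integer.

p₁ = 0.302, p₀ = 0.0969.
PN = (p₁ − p₀)/p₁ = (0.302 − 0.0969) / 0.302 ≈ 0.67914.
Attributable cases ≈ PN × (exposed cases) = 0.67914 × 81 ≈ 55.01.

about 55 cases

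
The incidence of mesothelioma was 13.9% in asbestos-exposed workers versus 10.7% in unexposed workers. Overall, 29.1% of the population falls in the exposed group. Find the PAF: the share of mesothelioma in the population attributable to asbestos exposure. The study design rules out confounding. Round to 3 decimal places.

p₁ = 0.139, p₀ = 0.107.
Overall risk P(Y=1) = π·p₁ + (1−π)·p₀ = 0.291×0.139 + 0.709×0.107 = 0.11631.
Under exogeneity, PAF = [P(Y=1) − p₀] / P(Y=1).
PAF = (0.11631 − 0.107) / 0.11631 ≈ 0.0801

PAF ≈ 0.080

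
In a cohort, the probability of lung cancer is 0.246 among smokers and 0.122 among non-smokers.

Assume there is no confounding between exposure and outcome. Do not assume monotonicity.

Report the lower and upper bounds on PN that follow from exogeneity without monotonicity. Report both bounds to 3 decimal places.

0.504 ≤ PN ≤ 1.000

Let p₁ = 0.246, p₀ = 0.122.
Under exogeneity alone the bounds on PN are max{0,(p₁−p₀)/p₁} ≤ PN ≤ min{1,(1−p₀)/p₁}.
  lower = (p₁ − p₀)/p₁ = 0.124 / 0.246 ≈ 0.5041
  upper = min{1, (1 − p₀)/p₁} = 0.878 / 0.246 ≈ 3.5691 → capped at 1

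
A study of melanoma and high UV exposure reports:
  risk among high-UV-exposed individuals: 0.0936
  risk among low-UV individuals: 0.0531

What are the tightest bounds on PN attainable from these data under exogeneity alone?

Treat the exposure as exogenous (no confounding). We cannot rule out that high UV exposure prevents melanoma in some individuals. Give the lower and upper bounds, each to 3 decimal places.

0.433 ≤ PN ≤ 1.000

Let p₁ = 0.0936, p₀ = 0.0531.
Under exogeneity alone the bounds on PN are max{0,(p₁−p₀)/p₁} ≤ PN ≤ min{1,(1−p₀)/p₁}.
  lower = (p₁ − p₀)/p₁ = 0.0405 / 0.0936 ≈ 0.4327
  upper = min{1, (1 − p₀)/p₁} = 0.9469 / 0.0936 ≈ 10.1165 → capped at 1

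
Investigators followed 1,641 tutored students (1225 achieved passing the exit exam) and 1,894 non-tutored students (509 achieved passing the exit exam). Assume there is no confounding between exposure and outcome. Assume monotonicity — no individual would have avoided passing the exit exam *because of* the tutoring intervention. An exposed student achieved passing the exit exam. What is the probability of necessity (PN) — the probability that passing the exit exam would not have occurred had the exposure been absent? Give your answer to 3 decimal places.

PN ≈ 0.640

p₁ = P(outcome | exposed) = 1225/1641 = 0.7465
p₀ = P(outcome | unexposed) = 509/1894 = 0.26874
Under exogeneity and monotonicity, PN = (p₁ − p₀) / p₁.
PN = (0.7465 − 0.26874) / 0.7465 = 0.47775 / 0.7465 ≈ 0.6400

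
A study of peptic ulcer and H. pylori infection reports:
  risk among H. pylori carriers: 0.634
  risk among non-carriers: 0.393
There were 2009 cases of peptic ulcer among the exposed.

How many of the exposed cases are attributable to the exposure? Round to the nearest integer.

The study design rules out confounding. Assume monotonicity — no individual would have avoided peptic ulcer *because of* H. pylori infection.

about 764 cases

Let p₁ = 0.634, p₀ = 0.393.
PN = (p₁ − p₀)/p₁ = (0.634 − 0.393) / 0.634 ≈ 0.38013.
Attributable cases ≈ PN × (exposed cases) = 0.38013 × 2009 ≈ 763.67.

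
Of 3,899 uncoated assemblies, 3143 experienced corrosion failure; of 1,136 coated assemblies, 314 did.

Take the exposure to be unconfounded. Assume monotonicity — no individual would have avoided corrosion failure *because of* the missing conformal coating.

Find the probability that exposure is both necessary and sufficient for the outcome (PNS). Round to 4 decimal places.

PNS ≈ 0.5297

p₁ = P(outcome | exposed) = 3143/3899 = 0.8061
p₀ = P(outcome | unexposed) = 314/1136 = 0.27641
Under exogeneity and monotonicity, PNS = p₁ − p₀.
PNS = 0.8061 − 0.27641 = 0.5297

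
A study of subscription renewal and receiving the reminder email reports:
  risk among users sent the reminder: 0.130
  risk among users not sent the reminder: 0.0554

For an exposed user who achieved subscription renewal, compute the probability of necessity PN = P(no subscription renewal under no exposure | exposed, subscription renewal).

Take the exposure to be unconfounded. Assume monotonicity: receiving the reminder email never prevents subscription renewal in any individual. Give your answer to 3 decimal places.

PN ≈ 0.574

Let p₁ = 0.13, p₀ = 0.0554.
Under exogeneity and monotonicity, PN = (p₁ − p₀) / p₁.
PN = (0.13 − 0.0554) / 0.13 = 0.0746 / 0.13 ≈ 0.5738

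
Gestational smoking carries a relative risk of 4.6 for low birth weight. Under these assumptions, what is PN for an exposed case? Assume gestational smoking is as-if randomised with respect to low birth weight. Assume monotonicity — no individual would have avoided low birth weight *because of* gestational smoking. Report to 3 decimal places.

Under exogeneity and monotonicity, PN = (RR − 1) / RR = 1 − 1/RR.
PN = (4.6 − 1) / 4.6 = 3.6 / 4.6 ≈ 0.7826

PN ≈ 0.783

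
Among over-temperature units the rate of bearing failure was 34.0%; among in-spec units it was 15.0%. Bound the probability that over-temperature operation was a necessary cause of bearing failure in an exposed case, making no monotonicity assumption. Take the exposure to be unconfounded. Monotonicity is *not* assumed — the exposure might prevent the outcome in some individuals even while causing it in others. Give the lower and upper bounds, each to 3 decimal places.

0.559 ≤ PN ≤ 1.000

p₁ = 0.34, p₀ = 0.15.
Under exogeneity alone the bounds on PN are max{0,(p₁−p₀)/p₁} ≤ PN ≤ min{1,(1−p₀)/p₁}.
  lower = (p₁ − p₀)/p₁ = 0.19 / 0.34 ≈ 0.5588
  upper = min{1, (1 − p₀)/p₁} = 0.85 / 0.34 ≈ 2.5000 → capped at 1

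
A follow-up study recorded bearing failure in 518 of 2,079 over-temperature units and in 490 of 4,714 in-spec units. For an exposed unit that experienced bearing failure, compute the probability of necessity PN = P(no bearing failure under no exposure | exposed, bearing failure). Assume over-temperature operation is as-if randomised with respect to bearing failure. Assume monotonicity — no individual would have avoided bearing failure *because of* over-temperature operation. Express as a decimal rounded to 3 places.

p₁ = P(outcome | exposed) = 518/2079 = 0.24916
p₀ = P(outcome | unexposed) = 490/4714 = 0.10395
Under exogeneity and monotonicity, PN = (p₁ − p₀) / p₁.
PN = (0.24916 − 0.10395) / 0.24916 = 0.14521 / 0.24916 ≈ 0.5828

PN ≈ 0.583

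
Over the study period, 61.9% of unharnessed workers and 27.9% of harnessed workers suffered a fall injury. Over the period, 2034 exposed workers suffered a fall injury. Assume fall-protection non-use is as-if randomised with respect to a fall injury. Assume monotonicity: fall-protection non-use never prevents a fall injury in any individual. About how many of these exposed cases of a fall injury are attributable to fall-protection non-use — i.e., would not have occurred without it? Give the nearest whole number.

p₁ = 0.619, p₀ = 0.279.
PN = (p₁ − p₀)/p₁ = (0.619 − 0.279) / 0.619 ≈ 0.54927.
Attributable cases ≈ PN × (exposed cases) = 0.54927 × 2034 ≈ 1117.22.

about 1117 cases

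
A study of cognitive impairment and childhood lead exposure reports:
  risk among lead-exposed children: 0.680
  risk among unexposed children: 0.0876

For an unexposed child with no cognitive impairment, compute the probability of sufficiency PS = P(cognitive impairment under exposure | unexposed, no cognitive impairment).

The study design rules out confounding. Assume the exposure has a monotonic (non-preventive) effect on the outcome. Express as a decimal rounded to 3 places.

PS ≈ 0.649

Let p₁ = 0.68, p₀ = 0.0876.
Under exogeneity and monotonicity, PS = (p₁ − p₀) / (1 − p₀).
PS = (0.68 − 0.0876) / (1 − 0.0876) = 0.5924 / 0.9124 ≈ 0.6493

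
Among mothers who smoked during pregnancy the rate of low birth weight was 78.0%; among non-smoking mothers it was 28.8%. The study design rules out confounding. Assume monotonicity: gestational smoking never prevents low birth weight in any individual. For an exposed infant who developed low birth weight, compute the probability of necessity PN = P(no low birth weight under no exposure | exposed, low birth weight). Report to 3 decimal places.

p₁ = 0.78, p₀ = 0.288.
Under exogeneity and monotonicity, PN = (p₁ − p₀) / p₁.
PN = (0.78 − 0.288) / 0.78 = 0.492 / 0.78 ≈ 0.6308

PN ≈ 0.631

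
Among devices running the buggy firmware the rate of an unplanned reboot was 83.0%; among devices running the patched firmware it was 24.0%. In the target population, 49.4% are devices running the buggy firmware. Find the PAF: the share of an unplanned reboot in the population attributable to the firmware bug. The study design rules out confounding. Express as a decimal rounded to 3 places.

p₁ = 0.83, p₀ = 0.24.
Overall risk P(Y=1) = π·p₁ + (1−π)·p₀ = 0.494×0.83 + 0.506×0.24 = 0.53146.
Under exogeneity, PAF = [P(Y=1) − p₀] / P(Y=1).
PAF = (0.53146 − 0.24) / 0.53146 ≈ 0.5484

PAF ≈ 0.548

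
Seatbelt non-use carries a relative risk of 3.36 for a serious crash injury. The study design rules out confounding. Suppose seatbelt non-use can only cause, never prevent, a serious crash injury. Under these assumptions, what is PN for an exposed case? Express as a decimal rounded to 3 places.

PN ≈ 0.702

Under exogeneity and monotonicity, PN = (RR − 1) / RR = 1 − 1/RR.
PN = (3.36 − 1) / 3.36 = 2.36 / 3.36 ≈ 0.7024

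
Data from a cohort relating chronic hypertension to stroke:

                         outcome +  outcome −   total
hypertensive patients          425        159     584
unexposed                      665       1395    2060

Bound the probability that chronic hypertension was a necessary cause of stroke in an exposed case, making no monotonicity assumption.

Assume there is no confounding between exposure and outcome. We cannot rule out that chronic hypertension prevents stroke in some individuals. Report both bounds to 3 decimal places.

p₁ = P(outcome | exposed) = 425/584 = 0.72774
p₀ = P(outcome | unexposed) = 665/2060 = 0.32282
Under exogeneity alone the bounds on PN are max{0,(p₁−p₀)/p₁} ≤ PN ≤ min{1,(1−p₀)/p₁}.
  lower = (p₁ − p₀)/p₁ = 0.40492 / 0.72774 ≈ 0.5564
  upper = min{1, (1 − p₀)/p₁} = 0.67718 / 0.72774 ≈ 0.9305

0.556 ≤ PN ≤ 0.931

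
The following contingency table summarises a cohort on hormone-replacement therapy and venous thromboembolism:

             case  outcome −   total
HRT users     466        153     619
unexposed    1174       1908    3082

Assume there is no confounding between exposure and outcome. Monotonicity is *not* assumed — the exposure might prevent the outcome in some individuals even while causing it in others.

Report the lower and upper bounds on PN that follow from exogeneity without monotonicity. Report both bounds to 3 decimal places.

p₁ = P(outcome | exposed) = 466/619 = 0.75283
p₀ = P(outcome | unexposed) = 1174/3082 = 0.38092
Under exogeneity alone the bounds on PN are max{0,(p₁−p₀)/p₁} ≤ PN ≤ min{1,(1−p₀)/p₁}.
  lower = (p₁ − p₀)/p₁ = 0.37191 / 0.75283 ≈ 0.4940
  upper = min{1, (1 − p₀)/p₁} = 0.61908 / 0.75283 ≈ 0.8223

0.494 ≤ PN ≤ 0.822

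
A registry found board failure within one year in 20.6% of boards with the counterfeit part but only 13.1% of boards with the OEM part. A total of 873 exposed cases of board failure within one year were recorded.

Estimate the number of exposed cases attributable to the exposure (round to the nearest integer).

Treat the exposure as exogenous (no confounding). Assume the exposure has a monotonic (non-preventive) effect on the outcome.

p₁ = 0.206, p₀ = 0.131.
PN = (p₁ − p₀)/p₁ = (0.206 − 0.131) / 0.206 ≈ 0.36408.
Attributable cases ≈ PN × (exposed cases) = 0.36408 × 873 ≈ 317.84.

about 318 cases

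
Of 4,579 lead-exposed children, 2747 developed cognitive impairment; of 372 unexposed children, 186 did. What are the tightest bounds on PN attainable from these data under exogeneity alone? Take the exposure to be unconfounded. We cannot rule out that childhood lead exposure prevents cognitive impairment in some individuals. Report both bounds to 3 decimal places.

0.167 ≤ PN ≤ 0.833

p₁ = P(outcome | exposed) = 2747/4579 = 0.59991
p₀ = P(outcome | unexposed) = 186/372 = 0.5
Under exogeneity alone the bounds on PN are max{0,(p₁−p₀)/p₁} ≤ PN ≤ min{1,(1−p₀)/p₁}.
  lower = (p₁ − p₀)/p₁ = 0.099913 / 0.59991 ≈ 0.1665
  upper = min{1, (1 − p₀)/p₁} = 0.5 / 0.59991 ≈ 0.8335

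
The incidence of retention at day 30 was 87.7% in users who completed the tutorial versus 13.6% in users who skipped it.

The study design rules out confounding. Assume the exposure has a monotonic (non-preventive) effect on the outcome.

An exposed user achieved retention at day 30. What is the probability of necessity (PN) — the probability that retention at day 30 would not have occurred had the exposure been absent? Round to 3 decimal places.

PN ≈ 0.845

p₁ = 0.877, p₀ = 0.136.
Under exogeneity and monotonicity, PN = (p₁ − p₀) / p₁.
PN = (0.877 − 0.136) / 0.877 = 0.741 / 0.877 ≈ 0.8449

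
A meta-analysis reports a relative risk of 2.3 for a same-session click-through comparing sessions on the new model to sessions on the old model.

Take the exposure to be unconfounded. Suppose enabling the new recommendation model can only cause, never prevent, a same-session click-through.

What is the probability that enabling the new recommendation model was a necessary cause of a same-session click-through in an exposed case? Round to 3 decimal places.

PN ≈ 0.565

Under exogeneity and monotonicity, PN = (RR − 1) / RR = 1 − 1/RR.
PN = (2.3 − 1) / 2.3 = 1.3 / 2.3 ≈ 0.5652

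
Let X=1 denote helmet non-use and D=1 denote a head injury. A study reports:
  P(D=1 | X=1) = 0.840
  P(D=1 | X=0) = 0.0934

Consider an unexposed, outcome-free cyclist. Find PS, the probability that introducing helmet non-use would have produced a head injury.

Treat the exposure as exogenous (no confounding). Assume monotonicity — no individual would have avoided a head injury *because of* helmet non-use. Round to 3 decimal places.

PS ≈ 0.824

Let p₁ = 0.84, p₀ = 0.0934.
Under exogeneity and monotonicity, PS = (p₁ − p₀) / (1 − p₀).
PS = (0.84 − 0.0934) / (1 − 0.0934) = 0.7466 / 0.9066 ≈ 0.8235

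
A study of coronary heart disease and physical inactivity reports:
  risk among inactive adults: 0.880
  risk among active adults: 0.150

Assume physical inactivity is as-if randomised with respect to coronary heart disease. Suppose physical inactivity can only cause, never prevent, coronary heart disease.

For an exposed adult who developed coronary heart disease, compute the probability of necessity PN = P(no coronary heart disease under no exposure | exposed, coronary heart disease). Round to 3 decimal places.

Let p₁ = 0.88, p₀ = 0.15.
Under exogeneity and monotonicity, PN = (p₁ − p₀) / p₁.
PN = (0.88 − 0.15) / 0.88 = 0.73 / 0.88 ≈ 0.8295

PN ≈ 0.830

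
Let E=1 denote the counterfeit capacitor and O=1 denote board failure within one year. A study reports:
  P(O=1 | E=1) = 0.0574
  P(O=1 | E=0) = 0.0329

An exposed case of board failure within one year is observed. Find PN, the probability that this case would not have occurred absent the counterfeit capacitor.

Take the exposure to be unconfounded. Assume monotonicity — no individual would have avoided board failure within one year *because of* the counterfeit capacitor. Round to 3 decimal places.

Let p₁ = 0.0574, p₀ = 0.0329.
Under exogeneity and monotonicity, PN = (p₁ − p₀) / p₁.
PN = (0.0574 − 0.0329) / 0.0574 = 0.0245 / 0.0574 ≈ 0.4268

PN ≈ 0.427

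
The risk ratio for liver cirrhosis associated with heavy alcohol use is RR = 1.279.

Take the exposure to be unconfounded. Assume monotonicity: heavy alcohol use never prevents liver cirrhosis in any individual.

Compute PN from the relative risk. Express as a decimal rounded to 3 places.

Under exogeneity and monotonicity, PN = (RR − 1) / RR = 1 − 1/RR.
PN = (1.279 − 1) / 1.279 = 0.279 / 1.279 ≈ 0.2181

PN ≈ 0.218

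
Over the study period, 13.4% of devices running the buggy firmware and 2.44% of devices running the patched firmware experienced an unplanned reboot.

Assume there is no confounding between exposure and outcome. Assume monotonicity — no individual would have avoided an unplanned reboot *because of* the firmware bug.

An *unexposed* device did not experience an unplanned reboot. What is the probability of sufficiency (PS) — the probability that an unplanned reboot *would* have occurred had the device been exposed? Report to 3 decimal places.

PS ≈ 0.112

p₁ = 0.134, p₀ = 0.0244.
Under exogeneity and monotonicity, PS = (p₁ − p₀) / (1 − p₀).
PS = (0.134 − 0.0244) / (1 − 0.0244) = 0.1096 / 0.9756 ≈ 0.1123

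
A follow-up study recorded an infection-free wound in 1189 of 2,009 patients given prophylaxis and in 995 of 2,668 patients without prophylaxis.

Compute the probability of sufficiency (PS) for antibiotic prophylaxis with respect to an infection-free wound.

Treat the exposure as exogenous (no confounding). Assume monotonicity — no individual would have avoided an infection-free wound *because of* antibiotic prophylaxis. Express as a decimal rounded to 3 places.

p₁ = P(outcome | exposed) = 1189/2009 = 0.59184
p₀ = P(outcome | unexposed) = 995/2668 = 0.37294
Under exogeneity and monotonicity, PS = (p₁ − p₀) / (1 − p₀).
PS = (0.59184 − 0.37294) / (1 − 0.37294) = 0.2189 / 0.62706 ≈ 0.3491

PS ≈ 0.349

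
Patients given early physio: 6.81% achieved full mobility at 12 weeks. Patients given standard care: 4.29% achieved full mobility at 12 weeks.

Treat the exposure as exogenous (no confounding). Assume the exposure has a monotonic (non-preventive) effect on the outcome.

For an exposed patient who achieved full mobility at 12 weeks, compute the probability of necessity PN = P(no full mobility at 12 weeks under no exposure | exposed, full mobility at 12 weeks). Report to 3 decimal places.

PN ≈ 0.370

p₁ = 0.0681, p₀ = 0.0429.
Under exogeneity and monotonicity, PN = (p₁ − p₀) / p₁.
PN = (0.0681 − 0.0429) / 0.0681 = 0.0252 / 0.0681 ≈ 0.3700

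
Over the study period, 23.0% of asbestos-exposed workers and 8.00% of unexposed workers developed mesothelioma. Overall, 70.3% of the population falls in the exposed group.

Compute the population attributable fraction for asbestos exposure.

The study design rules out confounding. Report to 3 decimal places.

PAF ≈ 0.569

p₁ = 0.23, p₀ = 0.08.
Overall risk P(Y=1) = π·p₁ + (1−π)·p₀ = 0.703×0.23 + 0.297×0.08 = 0.18545.
Under exogeneity, PAF = [P(Y=1) − p₀] / P(Y=1).
PAF = (0.18545 − 0.08) / 0.18545 ≈ 0.5686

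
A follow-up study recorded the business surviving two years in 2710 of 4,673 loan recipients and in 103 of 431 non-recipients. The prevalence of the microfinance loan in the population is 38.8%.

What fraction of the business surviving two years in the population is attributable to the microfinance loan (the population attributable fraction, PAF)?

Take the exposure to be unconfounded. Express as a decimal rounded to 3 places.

p₁ = P(outcome | exposed) = 2710/4673 = 0.57993
p₀ = P(outcome | unexposed) = 103/431 = 0.23898
Overall risk P(Y=1) = π·p₁ + (1−π)·p₀ = 0.388×0.57993 + 0.612×0.23898 = 0.37127.
Under exogeneity, PAF = [P(Y=1) − p₀] / P(Y=1).
PAF = (0.37127 − 0.23898) / 0.37127 ≈ 0.3563

PAF ≈ 0.356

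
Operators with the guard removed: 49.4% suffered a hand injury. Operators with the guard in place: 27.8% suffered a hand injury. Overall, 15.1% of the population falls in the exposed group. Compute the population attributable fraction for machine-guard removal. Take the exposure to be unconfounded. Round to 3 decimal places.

PAF ≈ 0.105

p₁ = 0.494, p₀ = 0.278.
Overall risk P(Y=1) = π·p₁ + (1−π)·p₀ = 0.151×0.494 + 0.849×0.278 = 0.31062.
Under exogeneity, PAF = [P(Y=1) − p₀] / P(Y=1).
PAF = (0.31062 − 0.278) / 0.31062 ≈ 0.1050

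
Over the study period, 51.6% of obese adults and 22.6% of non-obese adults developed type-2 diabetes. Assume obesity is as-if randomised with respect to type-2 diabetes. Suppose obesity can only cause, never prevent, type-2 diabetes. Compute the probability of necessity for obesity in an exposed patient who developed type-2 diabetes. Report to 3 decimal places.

PN ≈ 0.562

p₁ = 0.516, p₀ = 0.226.
Under exogeneity and monotonicity, PN = (p₁ − p₀) / p₁.
PN = (0.516 − 0.226) / 0.516 = 0.29 / 0.516 ≈ 0.5620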